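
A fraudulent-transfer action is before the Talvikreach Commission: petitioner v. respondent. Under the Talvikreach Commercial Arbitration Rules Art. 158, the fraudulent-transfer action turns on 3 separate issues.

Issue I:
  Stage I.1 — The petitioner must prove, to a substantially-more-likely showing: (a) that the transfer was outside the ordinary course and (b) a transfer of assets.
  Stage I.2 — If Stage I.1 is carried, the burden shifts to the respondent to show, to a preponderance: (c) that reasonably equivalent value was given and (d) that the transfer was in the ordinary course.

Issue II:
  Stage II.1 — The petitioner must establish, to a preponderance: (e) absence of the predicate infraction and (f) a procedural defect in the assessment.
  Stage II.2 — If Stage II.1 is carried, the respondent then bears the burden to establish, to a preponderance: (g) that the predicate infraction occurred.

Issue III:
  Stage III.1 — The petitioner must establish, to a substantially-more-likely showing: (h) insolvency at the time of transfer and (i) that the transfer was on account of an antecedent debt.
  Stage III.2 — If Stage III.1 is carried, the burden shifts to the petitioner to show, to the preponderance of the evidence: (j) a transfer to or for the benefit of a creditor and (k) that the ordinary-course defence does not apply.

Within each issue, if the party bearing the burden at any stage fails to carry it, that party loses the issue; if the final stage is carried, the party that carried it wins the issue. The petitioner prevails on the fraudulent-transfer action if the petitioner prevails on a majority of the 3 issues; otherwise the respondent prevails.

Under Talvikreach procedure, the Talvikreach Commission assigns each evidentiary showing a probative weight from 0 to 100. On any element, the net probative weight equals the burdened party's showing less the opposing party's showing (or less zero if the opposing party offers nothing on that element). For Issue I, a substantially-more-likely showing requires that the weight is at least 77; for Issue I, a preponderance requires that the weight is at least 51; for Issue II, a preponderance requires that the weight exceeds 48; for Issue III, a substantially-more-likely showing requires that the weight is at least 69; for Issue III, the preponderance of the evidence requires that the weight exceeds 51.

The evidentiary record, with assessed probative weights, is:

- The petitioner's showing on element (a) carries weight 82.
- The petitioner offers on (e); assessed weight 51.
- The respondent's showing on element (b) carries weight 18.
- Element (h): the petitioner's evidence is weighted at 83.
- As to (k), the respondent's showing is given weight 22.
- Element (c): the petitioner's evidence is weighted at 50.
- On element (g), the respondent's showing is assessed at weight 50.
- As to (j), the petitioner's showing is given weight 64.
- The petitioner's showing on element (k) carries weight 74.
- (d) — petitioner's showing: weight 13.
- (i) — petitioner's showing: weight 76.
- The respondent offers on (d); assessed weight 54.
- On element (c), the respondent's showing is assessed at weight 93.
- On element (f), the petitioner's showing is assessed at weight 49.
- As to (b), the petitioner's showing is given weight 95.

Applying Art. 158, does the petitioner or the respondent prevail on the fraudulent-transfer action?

— Issue I —
Stage I.1 (petitioner, a substantially-more-likely showing, weight is at least 77): (a) 82 ≥ 77 — meets; (b) net 95−18=77 ≥ 77 — meets.
  All elements met. The burden passes to the respondent.
Stage I.2 (respondent, a preponderance, weight is at least 51): (c) net 93−50=43 < 51 — fails; (d) net 54−13=41 < 51 — fails.
  The respondent does not carry Stage I.2.
So the petitioner prevails on this issue.
— Issue II —
Stage II.1 — burden on petitioner; standard: a preponderance (weight exceeds 48).
    (e): 51 > 48 [met]
    (f): 49 > 48 [met]
  Stage II.1 carried; the burden shifts to the respondent.
Stage II.2 — burden on respondent; standard: a preponderance (weight exceeds 48).
    (g): 50 > 48 [met]
  Stage II.2 carried; the final stage is satisfied.
With every stage satisfied, the respondent prevails on this issue.
— Issue III —
Stage III.1 (petitioner, a substantially-more-likely showing, weight is at least 69): (h) 83 ≥ 69 — meets; (i) 76 ≥ 69 — meets.
  Stage III.1 carried; the burden remains with the petitioner.
Stage III.2 (petitioner, the preponderance of the evidence, weight exceeds 51): (j) 64 > 51 — meets; (k) net 74−22=52 > 51 — meets.
  Stage III.2 carried; the final stage is satisfied.
With every stage satisfied, the petitioner prevails on this issue.
Per-issue: Issue I → petitioner; Issue II → respondent; Issue III → petitioner. The petitioner must prevail on a majority of issues; overall, the petitioner prevails.

petitioner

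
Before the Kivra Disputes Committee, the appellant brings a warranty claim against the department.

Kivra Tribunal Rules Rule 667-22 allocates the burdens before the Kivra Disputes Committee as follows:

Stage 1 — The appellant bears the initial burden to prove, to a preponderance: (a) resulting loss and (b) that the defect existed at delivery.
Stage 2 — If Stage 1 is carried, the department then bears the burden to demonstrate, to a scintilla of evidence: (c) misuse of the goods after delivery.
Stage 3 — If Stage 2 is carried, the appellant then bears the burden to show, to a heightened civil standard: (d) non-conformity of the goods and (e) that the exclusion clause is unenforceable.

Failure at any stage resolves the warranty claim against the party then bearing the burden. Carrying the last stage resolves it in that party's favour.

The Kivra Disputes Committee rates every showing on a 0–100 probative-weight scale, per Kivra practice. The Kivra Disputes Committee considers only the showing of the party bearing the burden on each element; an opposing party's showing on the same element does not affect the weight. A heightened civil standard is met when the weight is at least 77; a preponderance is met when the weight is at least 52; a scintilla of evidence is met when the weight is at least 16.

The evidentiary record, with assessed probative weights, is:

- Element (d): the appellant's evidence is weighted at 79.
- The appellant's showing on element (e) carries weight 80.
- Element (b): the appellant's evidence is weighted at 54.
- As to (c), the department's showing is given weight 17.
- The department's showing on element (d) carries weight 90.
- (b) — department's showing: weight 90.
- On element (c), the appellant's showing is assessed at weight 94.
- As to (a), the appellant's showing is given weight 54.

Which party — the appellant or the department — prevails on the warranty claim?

appellant

Stage 1 — burden on appellant; standard: a preponderance (weight is at least 52).
    (a): 54 ≥ 52 [met]
    (b): 54 (department's 90 disregarded) ≥ 52 [met]
  The appellant carries Stage 1; the department now bears the burden.
Stage 2 — burden on department; standard: a scintilla of evidence (weight is at least 16).
    (c): 17 (appellant's 94 disregarded) ≥ 16 [met]
  Stage 2 is satisfied; the onus moves to the appellant.
Stage 3 — burden on appellant; standard: a heightened civil standard (weight is at least 77).
    (d): 79 (department's 90 disregarded) ≥ 77 [met]
    (e): 80 ≥ 77 [met]
  The appellant carries the last stage.
All stages carried — the appellant prevails.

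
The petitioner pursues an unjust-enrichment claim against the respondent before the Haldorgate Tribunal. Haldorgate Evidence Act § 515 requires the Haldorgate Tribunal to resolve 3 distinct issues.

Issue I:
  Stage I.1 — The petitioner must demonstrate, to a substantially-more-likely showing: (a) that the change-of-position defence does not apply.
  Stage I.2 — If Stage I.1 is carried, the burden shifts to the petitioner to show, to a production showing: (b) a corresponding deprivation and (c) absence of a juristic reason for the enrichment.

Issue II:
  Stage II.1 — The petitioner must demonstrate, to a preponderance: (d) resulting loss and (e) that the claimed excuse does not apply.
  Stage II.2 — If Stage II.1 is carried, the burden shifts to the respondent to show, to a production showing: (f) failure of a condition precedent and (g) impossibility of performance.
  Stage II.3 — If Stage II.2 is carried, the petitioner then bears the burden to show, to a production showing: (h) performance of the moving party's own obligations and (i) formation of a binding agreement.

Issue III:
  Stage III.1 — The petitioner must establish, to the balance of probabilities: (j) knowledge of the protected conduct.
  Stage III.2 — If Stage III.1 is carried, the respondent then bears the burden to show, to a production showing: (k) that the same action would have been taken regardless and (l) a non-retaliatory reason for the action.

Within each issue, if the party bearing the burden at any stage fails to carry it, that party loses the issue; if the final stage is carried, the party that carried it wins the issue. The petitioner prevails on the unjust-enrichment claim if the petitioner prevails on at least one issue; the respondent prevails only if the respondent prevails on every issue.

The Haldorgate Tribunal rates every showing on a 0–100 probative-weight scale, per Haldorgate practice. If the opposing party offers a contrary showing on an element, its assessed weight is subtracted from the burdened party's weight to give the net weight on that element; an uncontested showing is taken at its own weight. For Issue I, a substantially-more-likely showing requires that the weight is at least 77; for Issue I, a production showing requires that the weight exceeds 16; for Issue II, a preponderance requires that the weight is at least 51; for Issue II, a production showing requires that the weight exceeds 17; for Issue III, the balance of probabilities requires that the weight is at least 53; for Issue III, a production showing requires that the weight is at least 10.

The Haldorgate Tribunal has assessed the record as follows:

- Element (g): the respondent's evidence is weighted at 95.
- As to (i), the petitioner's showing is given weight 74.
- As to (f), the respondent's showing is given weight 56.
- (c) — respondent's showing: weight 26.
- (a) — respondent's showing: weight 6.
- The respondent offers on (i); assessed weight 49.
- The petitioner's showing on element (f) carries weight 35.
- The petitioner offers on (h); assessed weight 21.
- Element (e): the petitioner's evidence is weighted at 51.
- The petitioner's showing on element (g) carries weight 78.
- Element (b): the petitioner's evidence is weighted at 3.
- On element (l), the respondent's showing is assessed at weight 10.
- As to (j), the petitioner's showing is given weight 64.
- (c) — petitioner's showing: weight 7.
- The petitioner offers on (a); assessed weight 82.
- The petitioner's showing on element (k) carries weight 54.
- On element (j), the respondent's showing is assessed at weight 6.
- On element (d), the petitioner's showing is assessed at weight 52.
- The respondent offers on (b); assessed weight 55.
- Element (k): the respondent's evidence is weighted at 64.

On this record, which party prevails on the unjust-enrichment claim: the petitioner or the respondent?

petitioner

— Issue I —
At Stage I.1 the petitioner must meet a substantially-more-likely showing (weight is at least 77): on (a) the weight is 82 less the opposing 6 gives net 76, < 77, so (a) does not meet the standard.
  Stage I.1 not carried; the petitioner fails its burden.
The analysis ends at Stage I.1; the respondent prevails on this issue.
— Issue II —
At Stage II.1 the petitioner must meet a preponderance (weight is at least 51): on (d) the weight is 52, ≥ 51, so (d) meets the standard; on (e) the weight is 51, which does reach 51, so (e) meets the standard.
  Stage II.1 carried; the burden shifts to the respondent.
At Stage II.2 the respondent must meet a production showing (weight exceeds 17): on (f) the weight is 56 less the opposing 35 gives net 21, which does exceed 17, so (f) meets the standard; on (g) the weight is 95 less the opposing 78 gives net 17, which does not exceed 17, so (g) does not meet the standard.
  The respondent does not carry Stage II.2.
So the petitioner prevails on this issue.
— Issue III —
Stage III.1 (petitioner, the balance of probabilities, weight is at least 53): (j) net 64−6=58 ≥ 53 — meets.
  The petitioner carries Stage III.1; the respondent now bears the burden.
Stage III.2 (respondent, a production showing, weight is at least 10): (k) net 64−54=10 ≥ 10 — meets; (l) 10 ≥ 10 — meets.
  All elements met at the final stage.
Every stage carried; the respondent prevails on this issue.
Per-issue: Issue I → respondent; Issue II → petitioner; Issue III → respondent. The petitioner must prevail on at least one issue; overall, the petitioner prevails.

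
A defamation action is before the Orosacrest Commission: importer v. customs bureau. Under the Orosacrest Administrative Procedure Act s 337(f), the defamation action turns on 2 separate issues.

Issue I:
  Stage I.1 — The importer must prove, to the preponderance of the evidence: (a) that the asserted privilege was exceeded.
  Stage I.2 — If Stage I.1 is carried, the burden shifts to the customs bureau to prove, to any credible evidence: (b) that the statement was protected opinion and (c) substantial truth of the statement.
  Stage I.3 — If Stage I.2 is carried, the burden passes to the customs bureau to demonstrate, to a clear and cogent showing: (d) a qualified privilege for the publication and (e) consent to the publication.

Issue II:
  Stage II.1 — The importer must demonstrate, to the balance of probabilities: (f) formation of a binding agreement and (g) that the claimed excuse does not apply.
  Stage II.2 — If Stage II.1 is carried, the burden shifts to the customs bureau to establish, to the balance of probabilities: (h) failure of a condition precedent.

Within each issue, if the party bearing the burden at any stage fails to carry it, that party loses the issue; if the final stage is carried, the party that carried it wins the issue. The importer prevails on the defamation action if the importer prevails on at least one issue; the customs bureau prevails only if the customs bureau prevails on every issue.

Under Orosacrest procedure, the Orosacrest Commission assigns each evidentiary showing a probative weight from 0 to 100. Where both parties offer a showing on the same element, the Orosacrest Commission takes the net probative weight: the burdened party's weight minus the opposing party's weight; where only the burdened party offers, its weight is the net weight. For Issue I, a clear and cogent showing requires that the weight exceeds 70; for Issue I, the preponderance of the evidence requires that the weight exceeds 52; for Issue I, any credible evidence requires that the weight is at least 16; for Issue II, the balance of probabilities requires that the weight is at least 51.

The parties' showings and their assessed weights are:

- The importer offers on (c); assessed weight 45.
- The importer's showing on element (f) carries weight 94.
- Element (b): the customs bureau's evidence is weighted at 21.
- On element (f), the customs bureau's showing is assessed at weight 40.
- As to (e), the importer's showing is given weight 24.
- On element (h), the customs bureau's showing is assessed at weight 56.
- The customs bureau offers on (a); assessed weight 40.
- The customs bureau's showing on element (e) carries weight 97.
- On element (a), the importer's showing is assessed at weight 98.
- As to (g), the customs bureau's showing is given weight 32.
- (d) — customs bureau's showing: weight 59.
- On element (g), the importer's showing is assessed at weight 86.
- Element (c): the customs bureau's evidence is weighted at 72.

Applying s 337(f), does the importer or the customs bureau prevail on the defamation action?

importer

— Issue I —
At Stage I.1 the importer must meet the preponderance of the evidence (weight exceeds 52): on (a) the weight is 98 less the opposing 40 gives net 58, > 52, so (a) meets the standard.
  Stage I.1 carried; the burden shifts to the customs bureau.
At Stage I.2 the customs bureau must meet any credible evidence (weight is at least 16): on (b) the weight is 21, ≥ 16, so (b) meets the standard; on (c) the weight is 72 less the opposing 45 gives net 27, ≥ 16, so (c) meets the standard.
  Stage I.2 is satisfied; the customs bureau continues to bear the burden.
At Stage I.3 the customs bureau must meet a clear and cogent showing (weight exceeds 70): on (d) the weight is 59, which does not exceed 70, so (d) does not meet the standard; on (e) the weight is 97 less the opposing 24 gives net 73, > 70, so (e) meets the standard.
  The customs bureau does not carry Stage I.3.
The importer prevails on this issue.
— Issue II —
Stage II.1 — burden on importer; standard: the balance of probabilities (weight is at least 51).
    (f): 94 − 40 = 54 ≥ 51 [met]
    (g): 86 − 32 = 54 ≥ 51 [met]
  Stage II.1 is satisfied; the onus moves to the customs bureau.
Stage II.2 — burden on customs bureau; standard: the balance of probabilities (weight is at least 51).
    (h): 56 ≥ 51 [met]
  The customs bureau carries the last stage.
All stages carried — the customs bureau prevails on this issue.
Per-issue: Issue I → importer; Issue II → customs bureau. The importer must prevail on at least one issue; overall, the importer prevails.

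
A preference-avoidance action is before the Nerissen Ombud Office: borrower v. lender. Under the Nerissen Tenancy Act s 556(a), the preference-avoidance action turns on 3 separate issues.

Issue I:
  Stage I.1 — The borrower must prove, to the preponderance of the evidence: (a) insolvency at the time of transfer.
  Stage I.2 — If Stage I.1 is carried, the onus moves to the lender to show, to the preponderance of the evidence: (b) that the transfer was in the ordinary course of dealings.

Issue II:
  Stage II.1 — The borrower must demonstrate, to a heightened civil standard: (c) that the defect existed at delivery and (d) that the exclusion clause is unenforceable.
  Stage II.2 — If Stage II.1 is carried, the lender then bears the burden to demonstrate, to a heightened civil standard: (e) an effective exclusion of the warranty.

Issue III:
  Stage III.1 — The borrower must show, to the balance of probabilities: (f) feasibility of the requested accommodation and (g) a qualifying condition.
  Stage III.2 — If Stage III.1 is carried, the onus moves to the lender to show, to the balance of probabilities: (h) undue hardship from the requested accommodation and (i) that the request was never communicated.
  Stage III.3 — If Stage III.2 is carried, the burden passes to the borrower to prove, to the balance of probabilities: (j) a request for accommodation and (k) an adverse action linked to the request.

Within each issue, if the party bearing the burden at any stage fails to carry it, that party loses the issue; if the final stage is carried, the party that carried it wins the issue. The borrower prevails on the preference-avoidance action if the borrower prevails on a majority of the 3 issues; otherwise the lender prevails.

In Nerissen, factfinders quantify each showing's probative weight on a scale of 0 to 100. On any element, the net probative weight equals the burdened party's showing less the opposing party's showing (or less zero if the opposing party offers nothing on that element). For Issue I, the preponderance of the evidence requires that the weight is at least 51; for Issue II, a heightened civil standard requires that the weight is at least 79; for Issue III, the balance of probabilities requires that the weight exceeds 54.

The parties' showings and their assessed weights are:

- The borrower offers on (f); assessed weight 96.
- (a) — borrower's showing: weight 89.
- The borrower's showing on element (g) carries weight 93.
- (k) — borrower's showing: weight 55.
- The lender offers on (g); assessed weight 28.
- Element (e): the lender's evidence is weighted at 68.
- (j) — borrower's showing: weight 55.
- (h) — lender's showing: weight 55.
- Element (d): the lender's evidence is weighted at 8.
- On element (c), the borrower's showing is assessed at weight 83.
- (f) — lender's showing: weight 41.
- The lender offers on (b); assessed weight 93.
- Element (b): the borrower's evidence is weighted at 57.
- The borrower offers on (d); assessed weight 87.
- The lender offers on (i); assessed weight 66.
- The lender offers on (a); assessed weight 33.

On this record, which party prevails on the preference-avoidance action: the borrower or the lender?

— Issue I —
Stage I.1 — burden on borrower; standard: the preponderance of the evidence (weight is at least 51).
    (a): 89 − 33 = 56 ≥ 51 [met]
  All elements met. The burden passes to the lender.
Stage I.2 — burden on lender; standard: the preponderance of the evidence (weight is at least 51).
    (b): 93 − 57 = 36 < 51 [not met]
  The lender does not carry Stage I.2.
The borrower prevails on this issue.
— Issue II —
Stage II.1 (borrower, a heightened civil standard, weight is at least 79): (c) 83 ≥ 79 — meets; (d) net 87−8=79 ≥ 79 — meets.
  The borrower carries Stage II.1; the lender now bears the burden.
Stage II.2 (lender, a heightened civil standard, weight is at least 79): (e) 68 < 79 — fails.
  The lender does not carry Stage II.2.
The borrower prevails on this issue.
— Issue III —
Stage III.1 — burden on borrower; standard: the balance of probabilities (weight exceeds 54).
    (f): 96 − 41 = 55 > 54 [met]
    (g): 93 − 28 = 65 > 54 [met]
  The borrower carries Stage III.1; the lender now bears the burden.
Stage III.2 — burden on lender; standard: the balance of probabilities (weight exceeds 54).
    (h): 55 > 54 [met]
    (i): 66 > 54 [met]
  All elements met. The burden passes to the borrower.
Stage III.3 — burden on borrower; standard: the balance of probabilities (weight exceeds 54).
    (j): 55 > 54 [met]
    (k): 55 > 54 [met]
  Stage III.3 carried; the final stage is satisfied.
Every stage carried; the borrower prevails on this issue.
Per-issue: Issue I → borrower; Issue II → borrower; Issue III → borrower. The borrower must prevail on a majority of issues; overall, the borrower prevails.

borrower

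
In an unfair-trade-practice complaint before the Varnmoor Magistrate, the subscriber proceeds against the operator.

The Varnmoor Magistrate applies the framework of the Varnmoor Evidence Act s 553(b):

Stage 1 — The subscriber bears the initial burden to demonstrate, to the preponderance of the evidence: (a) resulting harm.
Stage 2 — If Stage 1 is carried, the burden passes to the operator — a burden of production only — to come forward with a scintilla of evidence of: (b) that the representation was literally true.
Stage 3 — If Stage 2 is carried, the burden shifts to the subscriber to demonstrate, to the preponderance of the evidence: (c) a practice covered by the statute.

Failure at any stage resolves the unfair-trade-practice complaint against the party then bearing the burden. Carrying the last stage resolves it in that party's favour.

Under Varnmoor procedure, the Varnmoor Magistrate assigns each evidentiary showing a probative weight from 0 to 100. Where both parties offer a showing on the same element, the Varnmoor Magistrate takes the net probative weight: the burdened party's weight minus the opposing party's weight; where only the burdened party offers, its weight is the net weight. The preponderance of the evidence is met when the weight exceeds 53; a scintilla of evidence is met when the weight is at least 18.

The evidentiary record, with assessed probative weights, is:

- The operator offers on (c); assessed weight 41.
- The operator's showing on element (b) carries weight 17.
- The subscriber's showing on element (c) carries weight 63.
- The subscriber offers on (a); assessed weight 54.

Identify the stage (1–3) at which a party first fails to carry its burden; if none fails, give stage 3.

Stage 1 — burden on subscriber; standard: the preponderance of the evidence (weight exceeds 53).
    (a): 54 > 53 [met]
  All elements met. The burden passes to the operator.
Stage 2 — burden on operator; standard: a scintilla of evidence (weight is at least 18).
    (b): 17 < 18 [not met]
  The operator does not carry Stage 2.
So the subscriber prevails.

stage 2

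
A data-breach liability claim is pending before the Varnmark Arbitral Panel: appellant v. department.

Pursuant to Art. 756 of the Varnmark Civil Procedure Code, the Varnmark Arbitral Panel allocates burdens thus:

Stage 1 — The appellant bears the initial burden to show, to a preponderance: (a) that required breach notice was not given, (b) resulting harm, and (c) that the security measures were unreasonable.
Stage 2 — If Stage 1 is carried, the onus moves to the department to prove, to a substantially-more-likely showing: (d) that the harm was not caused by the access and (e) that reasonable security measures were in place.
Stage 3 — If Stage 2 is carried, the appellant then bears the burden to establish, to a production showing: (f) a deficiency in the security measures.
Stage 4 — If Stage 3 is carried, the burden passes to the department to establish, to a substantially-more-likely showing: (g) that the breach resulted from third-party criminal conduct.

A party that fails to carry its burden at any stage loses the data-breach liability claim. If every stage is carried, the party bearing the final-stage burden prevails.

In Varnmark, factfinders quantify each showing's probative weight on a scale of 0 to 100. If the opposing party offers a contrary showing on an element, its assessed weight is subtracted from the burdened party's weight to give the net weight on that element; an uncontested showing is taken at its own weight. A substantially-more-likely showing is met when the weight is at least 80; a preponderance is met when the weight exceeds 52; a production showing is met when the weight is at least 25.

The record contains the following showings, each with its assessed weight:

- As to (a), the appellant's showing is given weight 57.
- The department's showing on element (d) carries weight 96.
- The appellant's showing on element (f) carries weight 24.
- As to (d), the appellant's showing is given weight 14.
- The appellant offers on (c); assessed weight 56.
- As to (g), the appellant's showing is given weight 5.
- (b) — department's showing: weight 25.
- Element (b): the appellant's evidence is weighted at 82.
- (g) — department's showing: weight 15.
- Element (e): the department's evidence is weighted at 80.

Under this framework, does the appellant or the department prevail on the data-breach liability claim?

department

Stage 1 — burden on appellant; standard: a preponderance (weight exceeds 52).
    (a): 57 > 52 [met]
    (b): 82 − 25 = 57 > 52 [met]
    (c): 56 > 52 [met]
  The appellant carries Stage 1; the department now bears the burden.
Stage 2 — burden on department; standard: a substantially-more-likely showing (weight is at least 80).
    (d): 96 − 14 = 82 ≥ 80 [met]
    (e): 80 ≥ 80 [met]
  Stage 2 carried; the burden shifts to the appellant.
Stage 3 — burden on appellant; standard: a production showing (weight is at least 25).
    (f): 24 < 25 [not met]
  Stage 3 not carried; the appellant fails its burden.
The analysis ends at Stage 3; the department prevails.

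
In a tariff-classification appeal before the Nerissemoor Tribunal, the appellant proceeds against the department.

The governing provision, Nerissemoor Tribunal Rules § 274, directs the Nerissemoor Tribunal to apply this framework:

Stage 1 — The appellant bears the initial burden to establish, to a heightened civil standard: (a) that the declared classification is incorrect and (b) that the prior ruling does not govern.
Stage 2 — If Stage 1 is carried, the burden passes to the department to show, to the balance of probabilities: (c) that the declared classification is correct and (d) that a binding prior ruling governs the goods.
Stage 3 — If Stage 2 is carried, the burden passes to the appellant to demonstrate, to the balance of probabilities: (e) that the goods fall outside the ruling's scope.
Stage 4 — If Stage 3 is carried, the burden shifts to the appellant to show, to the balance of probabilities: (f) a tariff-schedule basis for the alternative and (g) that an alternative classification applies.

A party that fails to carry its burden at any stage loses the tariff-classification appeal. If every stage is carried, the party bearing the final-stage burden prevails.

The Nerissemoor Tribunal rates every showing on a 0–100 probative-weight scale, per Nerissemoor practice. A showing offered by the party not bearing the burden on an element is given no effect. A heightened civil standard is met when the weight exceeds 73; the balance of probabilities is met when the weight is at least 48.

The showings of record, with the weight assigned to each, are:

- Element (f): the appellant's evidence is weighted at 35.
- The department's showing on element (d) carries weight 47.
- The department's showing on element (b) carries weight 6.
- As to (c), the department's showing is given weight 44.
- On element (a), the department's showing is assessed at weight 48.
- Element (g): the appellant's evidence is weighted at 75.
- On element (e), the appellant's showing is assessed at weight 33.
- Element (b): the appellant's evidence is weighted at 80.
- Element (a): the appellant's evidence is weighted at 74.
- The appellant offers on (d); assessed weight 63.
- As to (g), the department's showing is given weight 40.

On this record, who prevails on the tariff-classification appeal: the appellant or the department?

appellant

At Stage 1 the appellant must meet a heightened civil standard (weight exceeds 73): on (a) the weight is 74 (the department's 48 is given no effect), > 73, so (a) meets the standard; on (b) the weight is 80 (the department's 6 is given no effect), which does exceed 73, so (b) meets the standard.
  All elements met. The burden passes to the department.
At Stage 2 the department must meet the balance of probabilities (weight is at least 48): on (c) the weight is 44, which does not reach 48, so (c) does not meet the standard; on (d) the weight is 47 (the appellant's 63 is given no effect), < 48, so (d) does not meet the standard.
  Stage 2 not carried; the department fails its burden.
The appellant prevails.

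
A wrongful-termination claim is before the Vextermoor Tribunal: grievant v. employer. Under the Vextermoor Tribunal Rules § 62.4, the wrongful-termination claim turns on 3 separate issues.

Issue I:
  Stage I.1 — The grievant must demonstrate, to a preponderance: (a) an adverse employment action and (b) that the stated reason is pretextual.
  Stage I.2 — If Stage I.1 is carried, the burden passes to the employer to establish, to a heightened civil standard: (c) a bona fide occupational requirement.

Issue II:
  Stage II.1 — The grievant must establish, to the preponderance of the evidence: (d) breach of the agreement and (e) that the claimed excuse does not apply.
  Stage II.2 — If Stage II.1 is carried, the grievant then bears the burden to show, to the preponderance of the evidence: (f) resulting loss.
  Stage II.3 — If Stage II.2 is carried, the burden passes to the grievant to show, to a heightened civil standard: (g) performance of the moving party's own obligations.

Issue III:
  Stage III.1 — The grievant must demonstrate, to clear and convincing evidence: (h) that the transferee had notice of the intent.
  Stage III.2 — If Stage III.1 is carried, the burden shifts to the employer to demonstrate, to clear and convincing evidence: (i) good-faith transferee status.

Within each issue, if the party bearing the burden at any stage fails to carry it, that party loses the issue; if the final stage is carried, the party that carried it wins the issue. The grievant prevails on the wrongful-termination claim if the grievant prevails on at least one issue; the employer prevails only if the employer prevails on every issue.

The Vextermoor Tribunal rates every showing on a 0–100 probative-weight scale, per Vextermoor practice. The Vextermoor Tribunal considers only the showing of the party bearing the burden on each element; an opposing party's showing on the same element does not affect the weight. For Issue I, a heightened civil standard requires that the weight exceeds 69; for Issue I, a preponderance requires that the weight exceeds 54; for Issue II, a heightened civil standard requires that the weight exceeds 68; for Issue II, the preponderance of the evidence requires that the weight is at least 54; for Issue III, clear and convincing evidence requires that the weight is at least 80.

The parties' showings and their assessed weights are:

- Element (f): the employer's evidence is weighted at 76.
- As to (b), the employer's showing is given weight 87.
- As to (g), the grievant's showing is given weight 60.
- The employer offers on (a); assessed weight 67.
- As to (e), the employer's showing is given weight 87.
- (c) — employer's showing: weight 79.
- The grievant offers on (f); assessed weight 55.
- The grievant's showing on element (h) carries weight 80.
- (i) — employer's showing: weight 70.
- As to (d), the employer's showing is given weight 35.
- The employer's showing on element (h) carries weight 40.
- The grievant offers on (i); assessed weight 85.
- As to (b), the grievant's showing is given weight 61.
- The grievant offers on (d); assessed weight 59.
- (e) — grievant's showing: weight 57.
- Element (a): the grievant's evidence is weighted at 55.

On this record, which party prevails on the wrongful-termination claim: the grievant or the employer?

— Issue I —
Stage I.1 — burden on grievant; standard: a preponderance (weight exceeds 54).
    (a): 55 (employer's 67 disregarded) > 54 [met]
    (b): 61 (employer's 87 disregarded) > 54 [met]
  Stage I.1 is satisfied; the onus moves to the employer.
Stage I.2 — burden on employer; standard: a heightened civil standard (weight exceeds 69).
    (c): 79 > 69 [met]
  Stage I.2 carried; the final stage is satisfied.
Every stage carried; the employer prevails on this issue.
— Issue II —
Stage II.1 — burden on grievant; standard: the preponderance of the evidence (weight is at least 54).
    (d): 59 (employer's 35 disregarded) ≥ 54 [met]
    (e): 57 (employer's 87 disregarded) ≥ 54 [met]
  All elements met. The grievant retains the burden for Stage II.2.
Stage II.2 — burden on grievant; standard: the preponderance of the evidence (weight is at least 54).
    (f): 55 (employer's 76 disregarded) ≥ 54 [met]
  All elements met. The grievant retains the burden for Stage II.3.
Stage II.3 — burden on grievant; standard: a heightened civil standard (weight exceeds 68).
    (g): 60 ≤ 68 [not met]
  The grievant does not carry Stage II.3.
The employer prevails on this issue.
— Issue III —
Stage III.1 — burden on grievant; standard: clear and convincing evidence (weight is at least 80).
    (h): 80 (employer's 40 disregarded) ≥ 80 [met]
  All elements met. The burden passes to the employer.
Stage III.2 — burden on employer; standard: clear and convincing evidence (weight is at least 80).
    (i): 70 (grievant's 85 disregarded) < 80 [not met]
  The employer does not carry Stage III.2.
The analysis ends at Stage III.2; the grievant prevails on this issue.
Per-issue: Issue I → employer; Issue II → employer; Issue III → grievant. The grievant must prevail on at least one issue; overall, the grievant prevails.

grievant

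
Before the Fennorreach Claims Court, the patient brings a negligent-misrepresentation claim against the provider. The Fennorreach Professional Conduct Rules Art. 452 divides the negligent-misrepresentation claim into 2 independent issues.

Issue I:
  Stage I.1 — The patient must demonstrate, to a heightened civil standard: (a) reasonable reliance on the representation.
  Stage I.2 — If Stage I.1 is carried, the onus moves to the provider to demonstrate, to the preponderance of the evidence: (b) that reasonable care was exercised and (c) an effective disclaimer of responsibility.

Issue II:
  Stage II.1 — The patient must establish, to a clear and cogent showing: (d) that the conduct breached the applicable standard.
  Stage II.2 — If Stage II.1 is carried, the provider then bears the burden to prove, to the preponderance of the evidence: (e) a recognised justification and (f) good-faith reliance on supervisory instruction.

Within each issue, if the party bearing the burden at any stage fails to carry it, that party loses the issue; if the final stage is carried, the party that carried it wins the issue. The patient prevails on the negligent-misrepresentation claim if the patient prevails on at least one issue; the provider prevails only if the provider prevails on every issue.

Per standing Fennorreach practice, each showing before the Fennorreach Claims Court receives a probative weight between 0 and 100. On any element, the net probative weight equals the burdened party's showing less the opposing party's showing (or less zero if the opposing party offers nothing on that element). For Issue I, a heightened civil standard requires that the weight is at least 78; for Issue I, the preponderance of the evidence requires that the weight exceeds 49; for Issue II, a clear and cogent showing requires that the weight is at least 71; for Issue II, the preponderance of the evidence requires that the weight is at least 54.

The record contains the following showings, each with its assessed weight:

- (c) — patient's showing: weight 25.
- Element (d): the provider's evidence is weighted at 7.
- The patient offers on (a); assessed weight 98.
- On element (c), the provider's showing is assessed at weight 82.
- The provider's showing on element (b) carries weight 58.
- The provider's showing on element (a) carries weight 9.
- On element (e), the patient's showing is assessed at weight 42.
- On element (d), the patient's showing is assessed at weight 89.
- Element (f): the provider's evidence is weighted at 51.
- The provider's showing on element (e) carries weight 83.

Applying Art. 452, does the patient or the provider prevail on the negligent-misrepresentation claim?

— Issue I —
Stage I.1 (patient, a heightened civil standard, weight is at least 78): (a) net 98−9=89 ≥ 78 — meets.
  The patient carries Stage I.1; the provider now bears the burden.
Stage I.2 (provider, the preponderance of the evidence, weight exceeds 49): (b) 58 > 49 — meets; (c) net 82−25=57 > 49 — meets.
  Stage I.2 carried; the final stage is satisfied.
Every stage carried; the provider prevails on this issue.
— Issue II —
Stage II.1 — burden on patient; standard: a clear and cogent showing (weight is at least 71).
    (d): 89 − 7 = 82 ≥ 71 [met]
  The patient carries Stage II.1; the provider now bears the burden.
Stage II.2 — burden on provider; standard: the preponderance of the evidence (weight is at least 54).
    (e): 83 − 42 = 41 < 54 [not met]
    (f): 51 < 54 [not met]
  The provider does not carry Stage II.2.
The patient prevails on this issue.
Per-issue: Issue I → provider; Issue II → patient. The patient must prevail on at least one issue; overall, the patient prevails.

patient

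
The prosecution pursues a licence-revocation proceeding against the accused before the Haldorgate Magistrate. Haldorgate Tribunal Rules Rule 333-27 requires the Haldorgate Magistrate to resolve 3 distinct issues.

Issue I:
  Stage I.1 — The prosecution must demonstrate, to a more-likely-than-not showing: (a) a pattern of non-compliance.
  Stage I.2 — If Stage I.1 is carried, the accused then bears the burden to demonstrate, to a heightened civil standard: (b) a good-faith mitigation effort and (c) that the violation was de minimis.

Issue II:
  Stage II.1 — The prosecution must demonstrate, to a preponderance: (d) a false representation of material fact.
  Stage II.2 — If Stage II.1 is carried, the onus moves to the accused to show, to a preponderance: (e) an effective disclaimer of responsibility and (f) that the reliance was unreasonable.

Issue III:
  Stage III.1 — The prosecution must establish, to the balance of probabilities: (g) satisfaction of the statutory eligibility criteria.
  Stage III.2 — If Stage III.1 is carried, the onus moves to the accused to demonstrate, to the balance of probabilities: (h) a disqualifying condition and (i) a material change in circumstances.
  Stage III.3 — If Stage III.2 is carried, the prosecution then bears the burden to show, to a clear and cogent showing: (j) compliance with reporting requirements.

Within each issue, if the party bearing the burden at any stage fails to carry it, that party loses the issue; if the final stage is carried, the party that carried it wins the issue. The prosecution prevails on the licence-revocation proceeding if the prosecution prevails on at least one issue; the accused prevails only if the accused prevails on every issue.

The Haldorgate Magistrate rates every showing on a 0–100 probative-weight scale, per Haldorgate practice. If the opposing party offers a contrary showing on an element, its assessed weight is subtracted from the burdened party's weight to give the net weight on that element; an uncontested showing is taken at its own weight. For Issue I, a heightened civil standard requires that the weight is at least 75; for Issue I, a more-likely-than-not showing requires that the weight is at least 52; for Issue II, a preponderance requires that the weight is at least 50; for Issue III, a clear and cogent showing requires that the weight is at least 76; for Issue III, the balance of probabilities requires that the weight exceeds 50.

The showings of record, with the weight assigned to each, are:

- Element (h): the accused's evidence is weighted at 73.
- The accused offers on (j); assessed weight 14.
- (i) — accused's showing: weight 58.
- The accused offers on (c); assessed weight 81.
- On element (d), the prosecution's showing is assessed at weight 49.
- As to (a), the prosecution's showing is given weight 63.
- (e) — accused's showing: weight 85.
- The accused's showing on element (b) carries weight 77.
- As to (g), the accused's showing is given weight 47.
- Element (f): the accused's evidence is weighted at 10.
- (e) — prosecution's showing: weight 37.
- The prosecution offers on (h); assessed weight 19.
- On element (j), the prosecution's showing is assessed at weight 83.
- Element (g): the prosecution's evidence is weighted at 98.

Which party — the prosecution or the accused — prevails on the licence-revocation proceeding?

accused

— Issue I —
Stage I.1 — burden on prosecution; standard: a more-likely-than-not showing (weight is at least 52).
    (a): 63 ≥ 52 [met]
  Stage I.1 is satisfied; the onus moves to the accused.
Stage I.2 — burden on accused; standard: a heightened civil standard (weight is at least 75).
    (b): 77 ≥ 75 [met]
    (c): 81 ≥ 75 [met]
  All elements met at the final stage.
With every stage satisfied, the accused prevails on this issue.
— Issue II —
At Stage II.1 the prosecution must meet a preponderance (weight is at least 50): on (d) the weight is 49, < 50, so (d) does not meet the standard.
  Stage II.1 not carried; the prosecution fails its burden.
The analysis ends at Stage II.1; the accused prevails on this issue.
— Issue III —
Stage III.1 — burden on prosecution; standard: the balance of probabilities (weight exceeds 50).
    (g): 98 − 47 = 51 > 50 [met]
  Stage III.1 carried; the burden shifts to the accused.
Stage III.2 — burden on accused; standard: the balance of probabilities (weight exceeds 50).
    (h): 73 − 19 = 54 > 50 [met]
    (i): 58 > 50 [met]
  Stage III.2 carried; the burden shifts to the prosecution.
Stage III.3 — burden on prosecution; standard: a clear and cogent showing (weight is at least 76).
    (j): 83 − 14 = 69 < 76 [not met]
  Not every element is met, so the prosecution fails to carry Stage III.3.
So the accused prevails on this issue.
Per-issue: Issue I → accused; Issue II → accused; Issue III → accused. The prosecution must prevail on at least one issue; overall, the accused prevails.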